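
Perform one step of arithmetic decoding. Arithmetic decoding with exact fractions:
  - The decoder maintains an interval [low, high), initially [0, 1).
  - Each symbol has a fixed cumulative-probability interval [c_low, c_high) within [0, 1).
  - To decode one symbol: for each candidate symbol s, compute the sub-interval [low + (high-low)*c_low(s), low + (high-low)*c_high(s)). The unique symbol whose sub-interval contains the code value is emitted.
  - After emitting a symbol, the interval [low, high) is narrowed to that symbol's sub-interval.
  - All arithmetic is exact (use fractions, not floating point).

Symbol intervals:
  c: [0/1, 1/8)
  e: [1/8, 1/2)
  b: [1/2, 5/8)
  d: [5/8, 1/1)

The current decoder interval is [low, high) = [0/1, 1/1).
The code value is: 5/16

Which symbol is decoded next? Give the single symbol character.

Answer: e

Derivation:
Interval width = high − low = 1/1 − 0/1 = 1/1
Scaled code = (code − low) / width = (5/16 − 0/1) / 1/1 = 5/16
  c: [0/1, 1/8) 
  e: [1/8, 1/2) ← scaled code falls here ✓
  b: [1/2, 5/8) 
  d: [5/8, 1/1) 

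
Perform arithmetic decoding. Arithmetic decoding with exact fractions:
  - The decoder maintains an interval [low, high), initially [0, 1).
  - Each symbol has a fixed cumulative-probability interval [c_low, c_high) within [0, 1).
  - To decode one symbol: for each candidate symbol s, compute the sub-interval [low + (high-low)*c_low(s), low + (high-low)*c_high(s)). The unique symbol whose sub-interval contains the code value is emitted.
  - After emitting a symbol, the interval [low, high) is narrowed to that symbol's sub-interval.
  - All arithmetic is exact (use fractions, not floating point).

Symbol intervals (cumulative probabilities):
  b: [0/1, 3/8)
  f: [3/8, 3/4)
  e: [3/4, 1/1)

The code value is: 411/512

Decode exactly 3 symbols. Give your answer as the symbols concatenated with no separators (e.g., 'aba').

Step 1: interval [0/1, 1/1), width = 1/1 - 0/1 = 1/1
  'b': [0/1 + 1/1*0/1, 0/1 + 1/1*3/8) = [0/1, 3/8)
  'f': [0/1 + 1/1*3/8, 0/1 + 1/1*3/4) = [3/8, 3/4)
  'e': [0/1 + 1/1*3/4, 0/1 + 1/1*1/1) = [3/4, 1/1) <- contains code 411/512
  emit 'e', narrow to [3/4, 1/1)
Step 2: interval [3/4, 1/1), width = 1/1 - 3/4 = 1/4
  'b': [3/4 + 1/4*0/1, 3/4 + 1/4*3/8) = [3/4, 27/32) <- contains code 411/512
  'f': [3/4 + 1/4*3/8, 3/4 + 1/4*3/4) = [27/32, 15/16)
  'e': [3/4 + 1/4*3/4, 3/4 + 1/4*1/1) = [15/16, 1/1)
  emit 'b', narrow to [3/4, 27/32)
Step 3: interval [3/4, 27/32), width = 27/32 - 3/4 = 3/32
  'b': [3/4 + 3/32*0/1, 3/4 + 3/32*3/8) = [3/4, 201/256)
  'f': [3/4 + 3/32*3/8, 3/4 + 3/32*3/4) = [201/256, 105/128) <- contains code 411/512
  'e': [3/4 + 3/32*3/4, 3/4 + 3/32*1/1) = [105/128, 27/32)
  emit 'f', narrow to [201/256, 105/128)

Answer: ebf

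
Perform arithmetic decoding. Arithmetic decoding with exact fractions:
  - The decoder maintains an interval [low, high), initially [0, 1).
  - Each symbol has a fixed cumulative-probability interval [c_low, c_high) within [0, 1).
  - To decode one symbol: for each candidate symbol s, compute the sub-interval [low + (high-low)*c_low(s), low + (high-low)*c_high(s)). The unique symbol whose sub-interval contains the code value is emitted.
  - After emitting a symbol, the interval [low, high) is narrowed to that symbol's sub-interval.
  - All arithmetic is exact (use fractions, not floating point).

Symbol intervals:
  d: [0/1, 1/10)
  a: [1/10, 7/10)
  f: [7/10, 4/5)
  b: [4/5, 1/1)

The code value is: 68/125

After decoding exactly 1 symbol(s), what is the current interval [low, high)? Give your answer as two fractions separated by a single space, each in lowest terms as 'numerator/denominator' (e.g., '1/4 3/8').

Step 1: interval [0/1, 1/1), width = 1/1 - 0/1 = 1/1
  'd': [0/1 + 1/1*0/1, 0/1 + 1/1*1/10) = [0/1, 1/10)
  'a': [0/1 + 1/1*1/10, 0/1 + 1/1*7/10) = [1/10, 7/10) <- contains code 68/125
  'f': [0/1 + 1/1*7/10, 0/1 + 1/1*4/5) = [7/10, 4/5)
  'b': [0/1 + 1/1*4/5, 0/1 + 1/1*1/1) = [4/5, 1/1)
  emit 'a', narrow to [1/10, 7/10)

Answer: 1/10 7/10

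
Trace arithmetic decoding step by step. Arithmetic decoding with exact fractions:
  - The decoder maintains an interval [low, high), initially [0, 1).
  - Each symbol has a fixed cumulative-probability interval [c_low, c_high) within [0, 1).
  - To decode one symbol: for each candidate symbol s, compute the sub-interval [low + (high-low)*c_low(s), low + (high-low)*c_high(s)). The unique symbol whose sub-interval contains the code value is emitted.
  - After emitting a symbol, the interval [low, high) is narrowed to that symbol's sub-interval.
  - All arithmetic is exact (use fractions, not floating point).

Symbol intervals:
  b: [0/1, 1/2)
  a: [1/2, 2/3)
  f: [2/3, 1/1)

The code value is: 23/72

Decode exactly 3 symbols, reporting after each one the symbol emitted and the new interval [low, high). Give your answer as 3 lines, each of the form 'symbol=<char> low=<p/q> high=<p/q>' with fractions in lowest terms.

Answer: symbol=b low=0/1 high=1/2
symbol=a low=1/4 high=1/3
symbol=f low=11/36 high=1/3

Derivation:
Step 1: interval [0/1, 1/1), width = 1/1 - 0/1 = 1/1
  'b': [0/1 + 1/1*0/1, 0/1 + 1/1*1/2) = [0/1, 1/2) <- contains code 23/72
  'a': [0/1 + 1/1*1/2, 0/1 + 1/1*2/3) = [1/2, 2/3)
  'f': [0/1 + 1/1*2/3, 0/1 + 1/1*1/1) = [2/3, 1/1)
  emit 'b', narrow to [0/1, 1/2)
Step 2: interval [0/1, 1/2), width = 1/2 - 0/1 = 1/2
  'b': [0/1 + 1/2*0/1, 0/1 + 1/2*1/2) = [0/1, 1/4)
  'a': [0/1 + 1/2*1/2, 0/1 + 1/2*2/3) = [1/4, 1/3) <- contains code 23/72
  'f': [0/1 + 1/2*2/3, 0/1 + 1/2*1/1) = [1/3, 1/2)
  emit 'a', narrow to [1/4, 1/3)
Step 3: interval [1/4, 1/3), width = 1/3 - 1/4 = 1/12
  'b': [1/4 + 1/12*0/1, 1/4 + 1/12*1/2) = [1/4, 7/24)
  'a': [1/4 + 1/12*1/2, 1/4 + 1/12*2/3) = [7/24, 11/36)
  'f': [1/4 + 1/12*2/3, 1/4 + 1/12*1/1) = [11/36, 1/3) <- contains code 23/72
  emit 'f', narrow to [11/36, 1/3)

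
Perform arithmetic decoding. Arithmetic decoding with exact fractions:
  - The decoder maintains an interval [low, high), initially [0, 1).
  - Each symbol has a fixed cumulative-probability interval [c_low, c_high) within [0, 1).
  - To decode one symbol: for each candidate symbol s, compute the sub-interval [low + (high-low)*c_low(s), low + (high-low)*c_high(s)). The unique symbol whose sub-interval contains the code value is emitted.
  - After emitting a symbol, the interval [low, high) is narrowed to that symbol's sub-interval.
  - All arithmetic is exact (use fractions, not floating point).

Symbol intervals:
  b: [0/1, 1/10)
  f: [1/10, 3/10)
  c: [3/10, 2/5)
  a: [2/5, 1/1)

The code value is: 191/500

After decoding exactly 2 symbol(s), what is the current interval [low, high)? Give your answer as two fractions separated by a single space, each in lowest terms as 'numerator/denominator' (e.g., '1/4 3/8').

Step 1: interval [0/1, 1/1), width = 1/1 - 0/1 = 1/1
  'b': [0/1 + 1/1*0/1, 0/1 + 1/1*1/10) = [0/1, 1/10)
  'f': [0/1 + 1/1*1/10, 0/1 + 1/1*3/10) = [1/10, 3/10)
  'c': [0/1 + 1/1*3/10, 0/1 + 1/1*2/5) = [3/10, 2/5) <- contains code 191/500
  'a': [0/1 + 1/1*2/5, 0/1 + 1/1*1/1) = [2/5, 1/1)
  emit 'c', narrow to [3/10, 2/5)
Step 2: interval [3/10, 2/5), width = 2/5 - 3/10 = 1/10
  'b': [3/10 + 1/10*0/1, 3/10 + 1/10*1/10) = [3/10, 31/100)
  'f': [3/10 + 1/10*1/10, 3/10 + 1/10*3/10) = [31/100, 33/100)
  'c': [3/10 + 1/10*3/10, 3/10 + 1/10*2/5) = [33/100, 17/50)
  'a': [3/10 + 1/10*2/5, 3/10 + 1/10*1/1) = [17/50, 2/5) <- contains code 191/500
  emit 'a', narrow to [17/50, 2/5)

Answer: 17/50 2/5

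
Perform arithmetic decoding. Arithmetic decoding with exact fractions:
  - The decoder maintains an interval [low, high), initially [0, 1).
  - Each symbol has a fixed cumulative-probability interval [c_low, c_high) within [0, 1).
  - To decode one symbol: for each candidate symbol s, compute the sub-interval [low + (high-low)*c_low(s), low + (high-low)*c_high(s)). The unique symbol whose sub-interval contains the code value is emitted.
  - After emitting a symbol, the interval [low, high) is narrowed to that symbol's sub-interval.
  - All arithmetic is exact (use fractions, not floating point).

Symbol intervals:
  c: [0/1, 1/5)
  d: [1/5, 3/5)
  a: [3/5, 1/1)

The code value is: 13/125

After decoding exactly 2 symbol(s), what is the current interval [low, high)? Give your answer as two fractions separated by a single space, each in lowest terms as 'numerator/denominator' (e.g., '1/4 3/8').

Step 1: interval [0/1, 1/1), width = 1/1 - 0/1 = 1/1
  'c': [0/1 + 1/1*0/1, 0/1 + 1/1*1/5) = [0/1, 1/5) <- contains code 13/125
  'd': [0/1 + 1/1*1/5, 0/1 + 1/1*3/5) = [1/5, 3/5)
  'a': [0/1 + 1/1*3/5, 0/1 + 1/1*1/1) = [3/5, 1/1)
  emit 'c', narrow to [0/1, 1/5)
Step 2: interval [0/1, 1/5), width = 1/5 - 0/1 = 1/5
  'c': [0/1 + 1/5*0/1, 0/1 + 1/5*1/5) = [0/1, 1/25)
  'd': [0/1 + 1/5*1/5, 0/1 + 1/5*3/5) = [1/25, 3/25) <- contains code 13/125
  'a': [0/1 + 1/5*3/5, 0/1 + 1/5*1/1) = [3/25, 1/5)
  emit 'd', narrow to [1/25, 3/25)

Answer: 1/25 3/25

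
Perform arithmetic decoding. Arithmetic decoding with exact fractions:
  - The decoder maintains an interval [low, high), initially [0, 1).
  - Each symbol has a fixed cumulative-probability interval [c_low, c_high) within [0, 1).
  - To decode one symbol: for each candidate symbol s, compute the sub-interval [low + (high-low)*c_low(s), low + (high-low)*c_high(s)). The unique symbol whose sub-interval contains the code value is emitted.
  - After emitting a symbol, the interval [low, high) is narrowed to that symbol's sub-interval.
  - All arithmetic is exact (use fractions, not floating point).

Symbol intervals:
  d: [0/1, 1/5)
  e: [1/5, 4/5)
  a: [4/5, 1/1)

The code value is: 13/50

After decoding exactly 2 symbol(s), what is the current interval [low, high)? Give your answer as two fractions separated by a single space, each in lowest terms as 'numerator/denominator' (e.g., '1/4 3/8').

Answer: 1/5 8/25

Derivation:
Step 1: interval [0/1, 1/1), width = 1/1 - 0/1 = 1/1
  'd': [0/1 + 1/1*0/1, 0/1 + 1/1*1/5) = [0/1, 1/5)
  'e': [0/1 + 1/1*1/5, 0/1 + 1/1*4/5) = [1/5, 4/5) <- contains code 13/50
  'a': [0/1 + 1/1*4/5, 0/1 + 1/1*1/1) = [4/5, 1/1)
  emit 'e', narrow to [1/5, 4/5)
Step 2: interval [1/5, 4/5), width = 4/5 - 1/5 = 3/5
  'd': [1/5 + 3/5*0/1, 1/5 + 3/5*1/5) = [1/5, 8/25) <- contains code 13/50
  'e': [1/5 + 3/5*1/5, 1/5 + 3/5*4/5) = [8/25, 17/25)
  'a': [1/5 + 3/5*4/5, 1/5 + 3/5*1/1) = [17/25, 4/5)
  emit 'd', narrow to [1/5, 8/25)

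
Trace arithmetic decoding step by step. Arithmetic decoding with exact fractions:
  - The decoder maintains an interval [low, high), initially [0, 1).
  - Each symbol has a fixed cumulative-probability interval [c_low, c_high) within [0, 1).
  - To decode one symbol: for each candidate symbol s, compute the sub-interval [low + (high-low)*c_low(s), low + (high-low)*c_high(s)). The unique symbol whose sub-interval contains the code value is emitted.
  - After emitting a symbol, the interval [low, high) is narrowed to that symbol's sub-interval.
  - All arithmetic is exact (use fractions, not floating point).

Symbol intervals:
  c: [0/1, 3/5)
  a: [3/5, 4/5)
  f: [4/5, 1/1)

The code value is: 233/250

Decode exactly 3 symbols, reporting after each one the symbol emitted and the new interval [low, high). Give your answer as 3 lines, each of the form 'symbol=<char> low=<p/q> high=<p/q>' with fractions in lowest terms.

Answer: symbol=f low=4/5 high=1/1
symbol=a low=23/25 high=24/25
symbol=c low=23/25 high=118/125

Derivation:
Step 1: interval [0/1, 1/1), width = 1/1 - 0/1 = 1/1
  'c': [0/1 + 1/1*0/1, 0/1 + 1/1*3/5) = [0/1, 3/5)
  'a': [0/1 + 1/1*3/5, 0/1 + 1/1*4/5) = [3/5, 4/5)
  'f': [0/1 + 1/1*4/5, 0/1 + 1/1*1/1) = [4/5, 1/1) <- contains code 233/250
  emit 'f', narrow to [4/5, 1/1)
Step 2: interval [4/5, 1/1), width = 1/1 - 4/5 = 1/5
  'c': [4/5 + 1/5*0/1, 4/5 + 1/5*3/5) = [4/5, 23/25)
  'a': [4/5 + 1/5*3/5, 4/5 + 1/5*4/5) = [23/25, 24/25) <- contains code 233/250
  'f': [4/5 + 1/5*4/5, 4/5 + 1/5*1/1) = [24/25, 1/1)
  emit 'a', narrow to [23/25, 24/25)
Step 3: interval [23/25, 24/25), width = 24/25 - 23/25 = 1/25
  'c': [23/25 + 1/25*0/1, 23/25 + 1/25*3/5) = [23/25, 118/125) <- contains code 233/250
  'a': [23/25 + 1/25*3/5, 23/25 + 1/25*4/5) = [118/125, 119/125)
  'f': [23/25 + 1/25*4/5, 23/25 + 1/25*1/1) = [119/125, 24/25)
  emit 'c', narrow to [23/25, 118/125)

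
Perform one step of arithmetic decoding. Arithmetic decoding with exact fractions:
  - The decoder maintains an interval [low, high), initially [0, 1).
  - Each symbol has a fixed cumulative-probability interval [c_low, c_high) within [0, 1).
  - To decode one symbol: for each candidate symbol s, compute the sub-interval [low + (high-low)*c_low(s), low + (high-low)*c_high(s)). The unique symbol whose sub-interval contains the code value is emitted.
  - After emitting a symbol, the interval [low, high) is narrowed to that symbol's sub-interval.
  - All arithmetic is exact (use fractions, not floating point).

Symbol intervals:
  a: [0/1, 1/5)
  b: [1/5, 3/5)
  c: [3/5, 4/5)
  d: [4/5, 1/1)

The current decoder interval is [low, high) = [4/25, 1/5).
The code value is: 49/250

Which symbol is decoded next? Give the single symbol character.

Interval width = high − low = 1/5 − 4/25 = 1/25
Scaled code = (code − low) / width = (49/250 − 4/25) / 1/25 = 9/10
  a: [0/1, 1/5) 
  b: [1/5, 3/5) 
  c: [3/5, 4/5) 
  d: [4/5, 1/1) ← scaled code falls here ✓

Answer: d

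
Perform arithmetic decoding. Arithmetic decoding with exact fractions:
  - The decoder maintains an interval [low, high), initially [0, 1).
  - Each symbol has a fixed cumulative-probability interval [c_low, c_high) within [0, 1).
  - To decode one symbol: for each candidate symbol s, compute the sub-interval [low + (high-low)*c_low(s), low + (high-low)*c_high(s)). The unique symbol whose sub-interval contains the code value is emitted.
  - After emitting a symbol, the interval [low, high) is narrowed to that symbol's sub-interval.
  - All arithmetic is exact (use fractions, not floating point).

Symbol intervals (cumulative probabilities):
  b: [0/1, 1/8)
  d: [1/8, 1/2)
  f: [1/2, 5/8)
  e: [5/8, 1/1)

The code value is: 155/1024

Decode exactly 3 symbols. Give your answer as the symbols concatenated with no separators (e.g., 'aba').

Step 1: interval [0/1, 1/1), width = 1/1 - 0/1 = 1/1
  'b': [0/1 + 1/1*0/1, 0/1 + 1/1*1/8) = [0/1, 1/8)
  'd': [0/1 + 1/1*1/8, 0/1 + 1/1*1/2) = [1/8, 1/2) <- contains code 155/1024
  'f': [0/1 + 1/1*1/2, 0/1 + 1/1*5/8) = [1/2, 5/8)
  'e': [0/1 + 1/1*5/8, 0/1 + 1/1*1/1) = [5/8, 1/1)
  emit 'd', narrow to [1/8, 1/2)
Step 2: interval [1/8, 1/2), width = 1/2 - 1/8 = 3/8
  'b': [1/8 + 3/8*0/1, 1/8 + 3/8*1/8) = [1/8, 11/64) <- contains code 155/1024
  'd': [1/8 + 3/8*1/8, 1/8 + 3/8*1/2) = [11/64, 5/16)
  'f': [1/8 + 3/8*1/2, 1/8 + 3/8*5/8) = [5/16, 23/64)
  'e': [1/8 + 3/8*5/8, 1/8 + 3/8*1/1) = [23/64, 1/2)
  emit 'b', narrow to [1/8, 11/64)
Step 3: interval [1/8, 11/64), width = 11/64 - 1/8 = 3/64
  'b': [1/8 + 3/64*0/1, 1/8 + 3/64*1/8) = [1/8, 67/512)
  'd': [1/8 + 3/64*1/8, 1/8 + 3/64*1/2) = [67/512, 19/128)
  'f': [1/8 + 3/64*1/2, 1/8 + 3/64*5/8) = [19/128, 79/512) <- contains code 155/1024
  'e': [1/8 + 3/64*5/8, 1/8 + 3/64*1/1) = [79/512, 11/64)
  emit 'f', narrow to [19/128, 79/512)

Answer: dbf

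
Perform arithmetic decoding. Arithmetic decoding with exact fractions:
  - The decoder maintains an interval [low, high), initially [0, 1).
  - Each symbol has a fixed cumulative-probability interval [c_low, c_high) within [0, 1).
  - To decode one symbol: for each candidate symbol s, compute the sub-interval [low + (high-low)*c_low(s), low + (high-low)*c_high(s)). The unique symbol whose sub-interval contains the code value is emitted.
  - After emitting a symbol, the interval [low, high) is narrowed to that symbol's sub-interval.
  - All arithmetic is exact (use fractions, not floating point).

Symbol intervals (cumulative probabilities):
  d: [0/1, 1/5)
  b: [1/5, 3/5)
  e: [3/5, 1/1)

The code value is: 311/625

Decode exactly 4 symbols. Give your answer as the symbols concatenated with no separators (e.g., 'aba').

Answer: bebb

Derivation:
Step 1: interval [0/1, 1/1), width = 1/1 - 0/1 = 1/1
  'd': [0/1 + 1/1*0/1, 0/1 + 1/1*1/5) = [0/1, 1/5)
  'b': [0/1 + 1/1*1/5, 0/1 + 1/1*3/5) = [1/5, 3/5) <- contains code 311/625
  'e': [0/1 + 1/1*3/5, 0/1 + 1/1*1/1) = [3/5, 1/1)
  emit 'b', narrow to [1/5, 3/5)
Step 2: interval [1/5, 3/5), width = 3/5 - 1/5 = 2/5
  'd': [1/5 + 2/5*0/1, 1/5 + 2/5*1/5) = [1/5, 7/25)
  'b': [1/5 + 2/5*1/5, 1/5 + 2/5*3/5) = [7/25, 11/25)
  'e': [1/5 + 2/5*3/5, 1/5 + 2/5*1/1) = [11/25, 3/5) <- contains code 311/625
  emit 'e', narrow to [11/25, 3/5)
Step 3: interval [11/25, 3/5), width = 3/5 - 11/25 = 4/25
  'd': [11/25 + 4/25*0/1, 11/25 + 4/25*1/5) = [11/25, 59/125)
  'b': [11/25 + 4/25*1/5, 11/25 + 4/25*3/5) = [59/125, 67/125) <- contains code 311/625
  'e': [11/25 + 4/25*3/5, 11/25 + 4/25*1/1) = [67/125, 3/5)
  emit 'b', narrow to [59/125, 67/125)
Step 4: interval [59/125, 67/125), width = 67/125 - 59/125 = 8/125
  'd': [59/125 + 8/125*0/1, 59/125 + 8/125*1/5) = [59/125, 303/625)
  'b': [59/125 + 8/125*1/5, 59/125 + 8/125*3/5) = [303/625, 319/625) <- contains code 311/625
  'e': [59/125 + 8/125*3/5, 59/125 + 8/125*1/1) = [319/625, 67/125)
  emit 'b', narrow to [303/625, 319/625)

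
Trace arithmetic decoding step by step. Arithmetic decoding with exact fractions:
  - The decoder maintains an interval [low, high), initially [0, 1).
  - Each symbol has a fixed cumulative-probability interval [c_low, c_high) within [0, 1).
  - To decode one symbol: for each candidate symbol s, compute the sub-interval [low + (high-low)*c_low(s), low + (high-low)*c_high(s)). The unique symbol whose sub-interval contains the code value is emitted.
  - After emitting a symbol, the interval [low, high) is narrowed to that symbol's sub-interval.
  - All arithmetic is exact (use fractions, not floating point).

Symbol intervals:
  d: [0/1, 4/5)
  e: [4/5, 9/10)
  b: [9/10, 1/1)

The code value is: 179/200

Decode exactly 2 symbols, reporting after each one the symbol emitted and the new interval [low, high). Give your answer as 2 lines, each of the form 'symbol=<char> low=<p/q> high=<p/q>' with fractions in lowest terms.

Step 1: interval [0/1, 1/1), width = 1/1 - 0/1 = 1/1
  'd': [0/1 + 1/1*0/1, 0/1 + 1/1*4/5) = [0/1, 4/5)
  'e': [0/1 + 1/1*4/5, 0/1 + 1/1*9/10) = [4/5, 9/10) <- contains code 179/200
  'b': [0/1 + 1/1*9/10, 0/1 + 1/1*1/1) = [9/10, 1/1)
  emit 'e', narrow to [4/5, 9/10)
Step 2: interval [4/5, 9/10), width = 9/10 - 4/5 = 1/10
  'd': [4/5 + 1/10*0/1, 4/5 + 1/10*4/5) = [4/5, 22/25)
  'e': [4/5 + 1/10*4/5, 4/5 + 1/10*9/10) = [22/25, 89/100)
  'b': [4/5 + 1/10*9/10, 4/5 + 1/10*1/1) = [89/100, 9/10) <- contains code 179/200
  emit 'b', narrow to [89/100, 9/10)

Answer: symbol=e low=4/5 high=9/10
symbol=b low=89/100 high=9/10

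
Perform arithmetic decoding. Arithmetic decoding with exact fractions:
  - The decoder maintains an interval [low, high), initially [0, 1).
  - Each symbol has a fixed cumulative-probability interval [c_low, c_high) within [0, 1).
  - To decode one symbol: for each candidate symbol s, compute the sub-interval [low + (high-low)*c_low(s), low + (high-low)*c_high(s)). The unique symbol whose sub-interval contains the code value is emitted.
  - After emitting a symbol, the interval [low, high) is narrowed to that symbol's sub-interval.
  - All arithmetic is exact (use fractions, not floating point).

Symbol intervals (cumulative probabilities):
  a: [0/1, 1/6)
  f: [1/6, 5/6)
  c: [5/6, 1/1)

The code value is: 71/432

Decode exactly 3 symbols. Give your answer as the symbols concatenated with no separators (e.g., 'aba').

Answer: acc

Derivation:
Step 1: interval [0/1, 1/1), width = 1/1 - 0/1 = 1/1
  'a': [0/1 + 1/1*0/1, 0/1 + 1/1*1/6) = [0/1, 1/6) <- contains code 71/432
  'f': [0/1 + 1/1*1/6, 0/1 + 1/1*5/6) = [1/6, 5/6)
  'c': [0/1 + 1/1*5/6, 0/1 + 1/1*1/1) = [5/6, 1/1)
  emit 'a', narrow to [0/1, 1/6)
Step 2: interval [0/1, 1/6), width = 1/6 - 0/1 = 1/6
  'a': [0/1 + 1/6*0/1, 0/1 + 1/6*1/6) = [0/1, 1/36)
  'f': [0/1 + 1/6*1/6, 0/1 + 1/6*5/6) = [1/36, 5/36)
  'c': [0/1 + 1/6*5/6, 0/1 + 1/6*1/1) = [5/36, 1/6) <- contains code 71/432
  emit 'c', narrow to [5/36, 1/6)
Step 3: interval [5/36, 1/6), width = 1/6 - 5/36 = 1/36
  'a': [5/36 + 1/36*0/1, 5/36 + 1/36*1/6) = [5/36, 31/216)
  'f': [5/36 + 1/36*1/6, 5/36 + 1/36*5/6) = [31/216, 35/216)
  'c': [5/36 + 1/36*5/6, 5/36 + 1/36*1/1) = [35/216, 1/6) <- contains code 71/432
  emit 'c', narrow to [35/216, 1/6)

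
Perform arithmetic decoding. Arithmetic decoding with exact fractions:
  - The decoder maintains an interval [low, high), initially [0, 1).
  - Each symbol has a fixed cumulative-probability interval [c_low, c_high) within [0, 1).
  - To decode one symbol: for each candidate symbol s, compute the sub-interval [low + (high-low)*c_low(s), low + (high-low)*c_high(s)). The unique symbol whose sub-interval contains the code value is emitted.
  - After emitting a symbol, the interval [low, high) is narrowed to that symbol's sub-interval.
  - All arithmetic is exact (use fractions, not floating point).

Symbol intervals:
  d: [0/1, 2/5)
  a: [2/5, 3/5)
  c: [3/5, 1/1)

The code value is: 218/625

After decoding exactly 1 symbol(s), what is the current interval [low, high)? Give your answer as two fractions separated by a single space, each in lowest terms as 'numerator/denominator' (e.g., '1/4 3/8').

Step 1: interval [0/1, 1/1), width = 1/1 - 0/1 = 1/1
  'd': [0/1 + 1/1*0/1, 0/1 + 1/1*2/5) = [0/1, 2/5) <- contains code 218/625
  'a': [0/1 + 1/1*2/5, 0/1 + 1/1*3/5) = [2/5, 3/5)
  'c': [0/1 + 1/1*3/5, 0/1 + 1/1*1/1) = [3/5, 1/1)
  emit 'd', narrow to [0/1, 2/5)

Answer: 0/1 2/5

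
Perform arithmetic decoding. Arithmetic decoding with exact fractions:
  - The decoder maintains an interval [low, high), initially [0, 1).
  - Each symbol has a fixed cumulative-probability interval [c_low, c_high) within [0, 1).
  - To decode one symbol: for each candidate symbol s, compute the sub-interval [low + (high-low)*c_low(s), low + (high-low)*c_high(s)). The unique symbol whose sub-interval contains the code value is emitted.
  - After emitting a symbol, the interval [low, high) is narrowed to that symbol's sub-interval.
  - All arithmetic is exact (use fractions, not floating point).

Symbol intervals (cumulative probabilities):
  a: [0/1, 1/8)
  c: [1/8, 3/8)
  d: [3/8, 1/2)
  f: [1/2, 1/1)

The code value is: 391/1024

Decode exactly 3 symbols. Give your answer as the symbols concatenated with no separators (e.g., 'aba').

Answer: dad

Derivation:
Step 1: interval [0/1, 1/1), width = 1/1 - 0/1 = 1/1
  'a': [0/1 + 1/1*0/1, 0/1 + 1/1*1/8) = [0/1, 1/8)
  'c': [0/1 + 1/1*1/8, 0/1 + 1/1*3/8) = [1/8, 3/8)
  'd': [0/1 + 1/1*3/8, 0/1 + 1/1*1/2) = [3/8, 1/2) <- contains code 391/1024
  'f': [0/1 + 1/1*1/2, 0/1 + 1/1*1/1) = [1/2, 1/1)
  emit 'd', narrow to [3/8, 1/2)
Step 2: interval [3/8, 1/2), width = 1/2 - 3/8 = 1/8
  'a': [3/8 + 1/8*0/1, 3/8 + 1/8*1/8) = [3/8, 25/64) <- contains code 391/1024
  'c': [3/8 + 1/8*1/8, 3/8 + 1/8*3/8) = [25/64, 27/64)
  'd': [3/8 + 1/8*3/8, 3/8 + 1/8*1/2) = [27/64, 7/16)
  'f': [3/8 + 1/8*1/2, 3/8 + 1/8*1/1) = [7/16, 1/2)
  emit 'a', narrow to [3/8, 25/64)
Step 3: interval [3/8, 25/64), width = 25/64 - 3/8 = 1/64
  'a': [3/8 + 1/64*0/1, 3/8 + 1/64*1/8) = [3/8, 193/512)
  'c': [3/8 + 1/64*1/8, 3/8 + 1/64*3/8) = [193/512, 195/512)
  'd': [3/8 + 1/64*3/8, 3/8 + 1/64*1/2) = [195/512, 49/128) <- contains code 391/1024
  'f': [3/8 + 1/64*1/2, 3/8 + 1/64*1/1) = [49/128, 25/64)
  emit 'd', narrow to [195/512, 49/128)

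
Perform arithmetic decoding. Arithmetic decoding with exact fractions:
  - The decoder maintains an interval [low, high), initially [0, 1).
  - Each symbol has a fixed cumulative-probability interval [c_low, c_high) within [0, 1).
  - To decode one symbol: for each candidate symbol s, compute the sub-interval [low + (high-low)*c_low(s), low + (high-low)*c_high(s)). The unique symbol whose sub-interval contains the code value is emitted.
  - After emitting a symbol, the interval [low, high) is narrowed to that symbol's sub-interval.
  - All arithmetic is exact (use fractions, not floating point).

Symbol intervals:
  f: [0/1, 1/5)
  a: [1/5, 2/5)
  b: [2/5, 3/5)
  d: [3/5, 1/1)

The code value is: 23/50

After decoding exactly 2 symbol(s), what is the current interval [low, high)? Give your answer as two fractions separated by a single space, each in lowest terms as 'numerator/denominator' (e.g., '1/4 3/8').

Answer: 11/25 12/25

Derivation:
Step 1: interval [0/1, 1/1), width = 1/1 - 0/1 = 1/1
  'f': [0/1 + 1/1*0/1, 0/1 + 1/1*1/5) = [0/1, 1/5)
  'a': [0/1 + 1/1*1/5, 0/1 + 1/1*2/5) = [1/5, 2/5)
  'b': [0/1 + 1/1*2/5, 0/1 + 1/1*3/5) = [2/5, 3/5) <- contains code 23/50
  'd': [0/1 + 1/1*3/5, 0/1 + 1/1*1/1) = [3/5, 1/1)
  emit 'b', narrow to [2/5, 3/5)
Step 2: interval [2/5, 3/5), width = 3/5 - 2/5 = 1/5
  'f': [2/5 + 1/5*0/1, 2/5 + 1/5*1/5) = [2/5, 11/25)
  'a': [2/5 + 1/5*1/5, 2/5 + 1/5*2/5) = [11/25, 12/25) <- contains code 23/50
  'b': [2/5 + 1/5*2/5, 2/5 + 1/5*3/5) = [12/25, 13/25)
  'd': [2/5 + 1/5*3/5, 2/5 + 1/5*1/1) = [13/25, 3/5)
  emit 'a', narrow to [11/25, 12/25)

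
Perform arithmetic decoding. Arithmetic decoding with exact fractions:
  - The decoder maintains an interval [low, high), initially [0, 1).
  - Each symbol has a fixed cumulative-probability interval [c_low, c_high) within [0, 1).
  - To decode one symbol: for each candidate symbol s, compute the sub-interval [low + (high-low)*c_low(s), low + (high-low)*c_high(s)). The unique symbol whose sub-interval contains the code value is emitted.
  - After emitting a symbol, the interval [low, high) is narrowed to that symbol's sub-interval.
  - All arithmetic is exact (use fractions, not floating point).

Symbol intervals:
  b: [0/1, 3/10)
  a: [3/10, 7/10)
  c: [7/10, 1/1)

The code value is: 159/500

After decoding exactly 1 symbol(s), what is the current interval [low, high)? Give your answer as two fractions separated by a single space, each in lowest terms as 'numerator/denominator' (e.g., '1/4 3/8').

Step 1: interval [0/1, 1/1), width = 1/1 - 0/1 = 1/1
  'b': [0/1 + 1/1*0/1, 0/1 + 1/1*3/10) = [0/1, 3/10)
  'a': [0/1 + 1/1*3/10, 0/1 + 1/1*7/10) = [3/10, 7/10) <- contains code 159/500
  'c': [0/1 + 1/1*7/10, 0/1 + 1/1*1/1) = [7/10, 1/1)
  emit 'a', narrow to [3/10, 7/10)

Answer: 3/10 7/10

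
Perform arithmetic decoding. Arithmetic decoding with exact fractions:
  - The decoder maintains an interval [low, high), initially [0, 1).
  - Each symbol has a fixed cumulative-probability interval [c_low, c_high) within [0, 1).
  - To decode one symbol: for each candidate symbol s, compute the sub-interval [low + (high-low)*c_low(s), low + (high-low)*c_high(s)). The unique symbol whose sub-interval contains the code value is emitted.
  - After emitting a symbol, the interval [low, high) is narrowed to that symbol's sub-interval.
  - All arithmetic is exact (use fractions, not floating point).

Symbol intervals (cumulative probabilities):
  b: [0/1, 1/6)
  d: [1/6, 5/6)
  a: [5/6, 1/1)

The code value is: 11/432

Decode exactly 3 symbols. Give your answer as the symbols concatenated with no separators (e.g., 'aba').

Answer: bba

Derivation:
Step 1: interval [0/1, 1/1), width = 1/1 - 0/1 = 1/1
  'b': [0/1 + 1/1*0/1, 0/1 + 1/1*1/6) = [0/1, 1/6) <- contains code 11/432
  'd': [0/1 + 1/1*1/6, 0/1 + 1/1*5/6) = [1/6, 5/6)
  'a': [0/1 + 1/1*5/6, 0/1 + 1/1*1/1) = [5/6, 1/1)
  emit 'b', narrow to [0/1, 1/6)
Step 2: interval [0/1, 1/6), width = 1/6 - 0/1 = 1/6
  'b': [0/1 + 1/6*0/1, 0/1 + 1/6*1/6) = [0/1, 1/36) <- contains code 11/432
  'd': [0/1 + 1/6*1/6, 0/1 + 1/6*5/6) = [1/36, 5/36)
  'a': [0/1 + 1/6*5/6, 0/1 + 1/6*1/1) = [5/36, 1/6)
  emit 'b', narrow to [0/1, 1/36)
Step 3: interval [0/1, 1/36), width = 1/36 - 0/1 = 1/36
  'b': [0/1 + 1/36*0/1, 0/1 + 1/36*1/6) = [0/1, 1/216)
  'd': [0/1 + 1/36*1/6, 0/1 + 1/36*5/6) = [1/216, 5/216)
  'a': [0/1 + 1/36*5/6, 0/1 + 1/36*1/1) = [5/216, 1/36) <- contains code 11/432
  emit 'a', narrow to [5/216, 1/36)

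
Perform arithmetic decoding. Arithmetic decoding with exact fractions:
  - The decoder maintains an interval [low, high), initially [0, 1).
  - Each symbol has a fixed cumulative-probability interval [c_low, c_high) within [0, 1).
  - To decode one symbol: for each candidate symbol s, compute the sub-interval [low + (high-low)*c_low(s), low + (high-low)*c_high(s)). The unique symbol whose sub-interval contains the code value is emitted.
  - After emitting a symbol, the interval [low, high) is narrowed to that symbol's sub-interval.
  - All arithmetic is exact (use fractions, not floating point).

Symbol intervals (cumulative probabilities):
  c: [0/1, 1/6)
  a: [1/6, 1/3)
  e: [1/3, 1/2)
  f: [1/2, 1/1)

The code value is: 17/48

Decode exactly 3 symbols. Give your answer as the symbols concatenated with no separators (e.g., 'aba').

Answer: ecf

Derivation:
Step 1: interval [0/1, 1/1), width = 1/1 - 0/1 = 1/1
  'c': [0/1 + 1/1*0/1, 0/1 + 1/1*1/6) = [0/1, 1/6)
  'a': [0/1 + 1/1*1/6, 0/1 + 1/1*1/3) = [1/6, 1/3)
  'e': [0/1 + 1/1*1/3, 0/1 + 1/1*1/2) = [1/3, 1/2) <- contains code 17/48
  'f': [0/1 + 1/1*1/2, 0/1 + 1/1*1/1) = [1/2, 1/1)
  emit 'e', narrow to [1/3, 1/2)
Step 2: interval [1/3, 1/2), width = 1/2 - 1/3 = 1/6
  'c': [1/3 + 1/6*0/1, 1/3 + 1/6*1/6) = [1/3, 13/36) <- contains code 17/48
  'a': [1/3 + 1/6*1/6, 1/3 + 1/6*1/3) = [13/36, 7/18)
  'e': [1/3 + 1/6*1/3, 1/3 + 1/6*1/2) = [7/18, 5/12)
  'f': [1/3 + 1/6*1/2, 1/3 + 1/6*1/1) = [5/12, 1/2)
  emit 'c', narrow to [1/3, 13/36)
Step 3: interval [1/3, 13/36), width = 13/36 - 1/3 = 1/36
  'c': [1/3 + 1/36*0/1, 1/3 + 1/36*1/6) = [1/3, 73/216)
  'a': [1/3 + 1/36*1/6, 1/3 + 1/36*1/3) = [73/216, 37/108)
  'e': [1/3 + 1/36*1/3, 1/3 + 1/36*1/2) = [37/108, 25/72)
  'f': [1/3 + 1/36*1/2, 1/3 + 1/36*1/1) = [25/72, 13/36) <- contains code 17/48
  emit 'f', narrow to [25/72, 13/36)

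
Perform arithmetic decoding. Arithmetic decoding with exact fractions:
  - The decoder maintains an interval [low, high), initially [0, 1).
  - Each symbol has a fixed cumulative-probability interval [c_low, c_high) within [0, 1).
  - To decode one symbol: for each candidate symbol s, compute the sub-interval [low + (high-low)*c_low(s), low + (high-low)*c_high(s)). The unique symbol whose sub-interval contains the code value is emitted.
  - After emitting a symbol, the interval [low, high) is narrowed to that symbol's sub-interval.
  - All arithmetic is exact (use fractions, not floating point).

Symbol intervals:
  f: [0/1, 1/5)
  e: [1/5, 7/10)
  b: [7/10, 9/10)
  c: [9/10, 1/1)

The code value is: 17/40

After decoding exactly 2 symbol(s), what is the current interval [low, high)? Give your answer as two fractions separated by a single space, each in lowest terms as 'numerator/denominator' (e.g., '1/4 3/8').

Answer: 3/10 11/20

Derivation:
Step 1: interval [0/1, 1/1), width = 1/1 - 0/1 = 1/1
  'f': [0/1 + 1/1*0/1, 0/1 + 1/1*1/5) = [0/1, 1/5)
  'e': [0/1 + 1/1*1/5, 0/1 + 1/1*7/10) = [1/5, 7/10) <- contains code 17/40
  'b': [0/1 + 1/1*7/10, 0/1 + 1/1*9/10) = [7/10, 9/10)
  'c': [0/1 + 1/1*9/10, 0/1 + 1/1*1/1) = [9/10, 1/1)
  emit 'e', narrow to [1/5, 7/10)
Step 2: interval [1/5, 7/10), width = 7/10 - 1/5 = 1/2
  'f': [1/5 + 1/2*0/1, 1/5 + 1/2*1/5) = [1/5, 3/10)
  'e': [1/5 + 1/2*1/5, 1/5 + 1/2*7/10) = [3/10, 11/20) <- contains code 17/40
  'b': [1/5 + 1/2*7/10, 1/5 + 1/2*9/10) = [11/20, 13/20)
  'c': [1/5 + 1/2*9/10, 1/5 + 1/2*1/1) = [13/20, 7/10)
  emit 'e', narrow to [3/10, 11/20)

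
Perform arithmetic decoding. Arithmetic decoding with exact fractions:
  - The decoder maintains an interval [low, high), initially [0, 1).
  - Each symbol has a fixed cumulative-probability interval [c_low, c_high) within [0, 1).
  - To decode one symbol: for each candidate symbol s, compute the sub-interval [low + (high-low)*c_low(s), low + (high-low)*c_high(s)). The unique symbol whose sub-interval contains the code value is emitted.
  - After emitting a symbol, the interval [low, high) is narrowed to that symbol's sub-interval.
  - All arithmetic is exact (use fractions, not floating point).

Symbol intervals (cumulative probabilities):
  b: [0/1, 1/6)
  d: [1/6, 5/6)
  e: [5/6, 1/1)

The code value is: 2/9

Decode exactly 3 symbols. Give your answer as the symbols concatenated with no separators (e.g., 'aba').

Answer: dbd

Derivation:
Step 1: interval [0/1, 1/1), width = 1/1 - 0/1 = 1/1
  'b': [0/1 + 1/1*0/1, 0/1 + 1/1*1/6) = [0/1, 1/6)
  'd': [0/1 + 1/1*1/6, 0/1 + 1/1*5/6) = [1/6, 5/6) <- contains code 2/9
  'e': [0/1 + 1/1*5/6, 0/1 + 1/1*1/1) = [5/6, 1/1)
  emit 'd', narrow to [1/6, 5/6)
Step 2: interval [1/6, 5/6), width = 5/6 - 1/6 = 2/3
  'b': [1/6 + 2/3*0/1, 1/6 + 2/3*1/6) = [1/6, 5/18) <- contains code 2/9
  'd': [1/6 + 2/3*1/6, 1/6 + 2/3*5/6) = [5/18, 13/18)
  'e': [1/6 + 2/3*5/6, 1/6 + 2/3*1/1) = [13/18, 5/6)
  emit 'b', narrow to [1/6, 5/18)
Step 3: interval [1/6, 5/18), width = 5/18 - 1/6 = 1/9
  'b': [1/6 + 1/9*0/1, 1/6 + 1/9*1/6) = [1/6, 5/27)
  'd': [1/6 + 1/9*1/6, 1/6 + 1/9*5/6) = [5/27, 7/27) <- contains code 2/9
  'e': [1/6 + 1/9*5/6, 1/6 + 1/9*1/1) = [7/27, 5/18)
  emit 'd', narrow to [5/27, 7/27)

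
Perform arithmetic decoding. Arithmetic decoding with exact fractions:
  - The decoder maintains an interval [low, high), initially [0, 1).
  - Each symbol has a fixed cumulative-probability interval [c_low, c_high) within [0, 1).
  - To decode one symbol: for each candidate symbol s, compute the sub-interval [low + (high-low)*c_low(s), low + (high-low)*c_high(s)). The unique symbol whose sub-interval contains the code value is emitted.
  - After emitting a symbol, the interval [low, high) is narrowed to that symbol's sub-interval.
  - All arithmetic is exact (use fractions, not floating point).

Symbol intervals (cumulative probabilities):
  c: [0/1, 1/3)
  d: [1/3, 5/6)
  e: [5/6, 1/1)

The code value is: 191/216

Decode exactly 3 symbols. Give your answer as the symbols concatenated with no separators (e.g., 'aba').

Step 1: interval [0/1, 1/1), width = 1/1 - 0/1 = 1/1
  'c': [0/1 + 1/1*0/1, 0/1 + 1/1*1/3) = [0/1, 1/3)
  'd': [0/1 + 1/1*1/3, 0/1 + 1/1*5/6) = [1/3, 5/6)
  'e': [0/1 + 1/1*5/6, 0/1 + 1/1*1/1) = [5/6, 1/1) <- contains code 191/216
  emit 'e', narrow to [5/6, 1/1)
Step 2: interval [5/6, 1/1), width = 1/1 - 5/6 = 1/6
  'c': [5/6 + 1/6*0/1, 5/6 + 1/6*1/3) = [5/6, 8/9) <- contains code 191/216
  'd': [5/6 + 1/6*1/3, 5/6 + 1/6*5/6) = [8/9, 35/36)
  'e': [5/6 + 1/6*5/6, 5/6 + 1/6*1/1) = [35/36, 1/1)
  emit 'c', narrow to [5/6, 8/9)
Step 3: interval [5/6, 8/9), width = 8/9 - 5/6 = 1/18
  'c': [5/6 + 1/18*0/1, 5/6 + 1/18*1/3) = [5/6, 23/27)
  'd': [5/6 + 1/18*1/3, 5/6 + 1/18*5/6) = [23/27, 95/108)
  'e': [5/6 + 1/18*5/6, 5/6 + 1/18*1/1) = [95/108, 8/9) <- contains code 191/216
  emit 'e', narrow to [95/108, 8/9)

Answer: ece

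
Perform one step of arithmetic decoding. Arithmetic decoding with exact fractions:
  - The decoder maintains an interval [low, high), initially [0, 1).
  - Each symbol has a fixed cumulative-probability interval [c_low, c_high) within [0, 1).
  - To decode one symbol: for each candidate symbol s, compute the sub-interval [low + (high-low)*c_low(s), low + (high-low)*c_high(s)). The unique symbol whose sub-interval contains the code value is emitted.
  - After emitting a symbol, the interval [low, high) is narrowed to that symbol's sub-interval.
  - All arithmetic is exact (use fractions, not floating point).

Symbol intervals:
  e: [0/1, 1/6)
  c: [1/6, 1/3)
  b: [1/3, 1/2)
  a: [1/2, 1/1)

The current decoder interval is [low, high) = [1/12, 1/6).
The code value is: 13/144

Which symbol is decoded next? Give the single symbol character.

Answer: e

Derivation:
Interval width = high − low = 1/6 − 1/12 = 1/12
Scaled code = (code − low) / width = (13/144 − 1/12) / 1/12 = 1/12
  e: [0/1, 1/6) ← scaled code falls here ✓
  c: [1/6, 1/3) 
  b: [1/3, 1/2) 
  a: [1/2, 1/1) 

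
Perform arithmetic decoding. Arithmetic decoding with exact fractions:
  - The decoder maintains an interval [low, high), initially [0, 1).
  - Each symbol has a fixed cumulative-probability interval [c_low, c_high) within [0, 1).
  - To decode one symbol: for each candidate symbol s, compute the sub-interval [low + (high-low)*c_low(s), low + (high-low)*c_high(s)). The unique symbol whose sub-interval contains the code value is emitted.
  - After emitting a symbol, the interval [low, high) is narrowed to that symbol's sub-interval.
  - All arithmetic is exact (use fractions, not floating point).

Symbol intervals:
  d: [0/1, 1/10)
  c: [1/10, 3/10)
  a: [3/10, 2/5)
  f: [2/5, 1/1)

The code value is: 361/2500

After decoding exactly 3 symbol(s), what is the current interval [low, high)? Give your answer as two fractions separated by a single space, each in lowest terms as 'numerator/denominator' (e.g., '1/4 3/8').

Step 1: interval [0/1, 1/1), width = 1/1 - 0/1 = 1/1
  'd': [0/1 + 1/1*0/1, 0/1 + 1/1*1/10) = [0/1, 1/10)
  'c': [0/1 + 1/1*1/10, 0/1 + 1/1*3/10) = [1/10, 3/10) <- contains code 361/2500
  'a': [0/1 + 1/1*3/10, 0/1 + 1/1*2/5) = [3/10, 2/5)
  'f': [0/1 + 1/1*2/5, 0/1 + 1/1*1/1) = [2/5, 1/1)
  emit 'c', narrow to [1/10, 3/10)
Step 2: interval [1/10, 3/10), width = 3/10 - 1/10 = 1/5
  'd': [1/10 + 1/5*0/1, 1/10 + 1/5*1/10) = [1/10, 3/25)
  'c': [1/10 + 1/5*1/10, 1/10 + 1/5*3/10) = [3/25, 4/25) <- contains code 361/2500
  'a': [1/10 + 1/5*3/10, 1/10 + 1/5*2/5) = [4/25, 9/50)
  'f': [1/10 + 1/5*2/5, 1/10 + 1/5*1/1) = [9/50, 3/10)
  emit 'c', narrow to [3/25, 4/25)
Step 3: interval [3/25, 4/25), width = 4/25 - 3/25 = 1/25
  'd': [3/25 + 1/25*0/1, 3/25 + 1/25*1/10) = [3/25, 31/250)
  'c': [3/25 + 1/25*1/10, 3/25 + 1/25*3/10) = [31/250, 33/250)
  'a': [3/25 + 1/25*3/10, 3/25 + 1/25*2/5) = [33/250, 17/125)
  'f': [3/25 + 1/25*2/5, 3/25 + 1/25*1/1) = [17/125, 4/25) <- contains code 361/2500
  emit 'f', narrow to [17/125, 4/25)

Answer: 17/125 4/25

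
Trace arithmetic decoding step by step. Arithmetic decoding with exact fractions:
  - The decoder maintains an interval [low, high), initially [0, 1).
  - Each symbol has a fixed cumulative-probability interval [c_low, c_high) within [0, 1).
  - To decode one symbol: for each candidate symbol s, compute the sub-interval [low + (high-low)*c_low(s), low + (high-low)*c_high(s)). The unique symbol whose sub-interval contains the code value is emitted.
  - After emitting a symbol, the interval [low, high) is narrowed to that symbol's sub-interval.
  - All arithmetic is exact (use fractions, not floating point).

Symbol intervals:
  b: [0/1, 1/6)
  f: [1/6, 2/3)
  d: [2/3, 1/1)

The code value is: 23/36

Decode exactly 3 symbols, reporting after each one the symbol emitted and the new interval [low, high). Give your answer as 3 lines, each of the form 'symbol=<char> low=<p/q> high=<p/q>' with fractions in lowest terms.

Answer: symbol=f low=1/6 high=2/3
symbol=d low=1/2 high=2/3
symbol=d low=11/18 high=2/3

Derivation:
Step 1: interval [0/1, 1/1), width = 1/1 - 0/1 = 1/1
  'b': [0/1 + 1/1*0/1, 0/1 + 1/1*1/6) = [0/1, 1/6)
  'f': [0/1 + 1/1*1/6, 0/1 + 1/1*2/3) = [1/6, 2/3) <- contains code 23/36
  'd': [0/1 + 1/1*2/3, 0/1 + 1/1*1/1) = [2/3, 1/1)
  emit 'f', narrow to [1/6, 2/3)
Step 2: interval [1/6, 2/3), width = 2/3 - 1/6 = 1/2
  'b': [1/6 + 1/2*0/1, 1/6 + 1/2*1/6) = [1/6, 1/4)
  'f': [1/6 + 1/2*1/6, 1/6 + 1/2*2/3) = [1/4, 1/2)
  'd': [1/6 + 1/2*2/3, 1/6 + 1/2*1/1) = [1/2, 2/3) <- contains code 23/36
  emit 'd', narrow to [1/2, 2/3)
Step 3: interval [1/2, 2/3), width = 2/3 - 1/2 = 1/6
  'b': [1/2 + 1/6*0/1, 1/2 + 1/6*1/6) = [1/2, 19/36)
  'f': [1/2 + 1/6*1/6, 1/2 + 1/6*2/3) = [19/36, 11/18)
  'd': [1/2 + 1/6*2/3, 1/2 + 1/6*1/1) = [11/18, 2/3) <- contains code 23/36
  emit 'd', narrow to [11/18, 2/3)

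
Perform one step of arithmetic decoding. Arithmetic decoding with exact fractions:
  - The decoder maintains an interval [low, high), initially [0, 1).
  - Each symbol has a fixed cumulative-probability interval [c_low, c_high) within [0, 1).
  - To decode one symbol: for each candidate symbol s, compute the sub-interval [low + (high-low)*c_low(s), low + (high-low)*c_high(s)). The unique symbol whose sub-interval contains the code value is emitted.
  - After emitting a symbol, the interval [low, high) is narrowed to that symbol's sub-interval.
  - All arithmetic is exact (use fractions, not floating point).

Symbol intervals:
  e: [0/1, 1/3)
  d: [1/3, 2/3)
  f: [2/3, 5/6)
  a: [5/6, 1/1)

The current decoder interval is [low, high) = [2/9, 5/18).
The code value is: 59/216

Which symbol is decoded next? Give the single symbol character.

Answer: a

Derivation:
Interval width = high − low = 5/18 − 2/9 = 1/18
Scaled code = (code − low) / width = (59/216 − 2/9) / 1/18 = 11/12
  e: [0/1, 1/3) 
  d: [1/3, 2/3) 
  f: [2/3, 5/6) 
  a: [5/6, 1/1) ← scaled code falls here ✓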